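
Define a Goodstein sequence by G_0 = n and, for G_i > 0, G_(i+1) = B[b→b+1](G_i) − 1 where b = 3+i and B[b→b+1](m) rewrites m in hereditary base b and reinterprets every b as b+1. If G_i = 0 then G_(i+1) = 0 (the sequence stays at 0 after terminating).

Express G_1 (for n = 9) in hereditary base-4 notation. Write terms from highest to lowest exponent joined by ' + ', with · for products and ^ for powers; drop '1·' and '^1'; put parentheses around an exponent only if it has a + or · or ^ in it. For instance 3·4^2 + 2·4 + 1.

3·4 + 3

i=0: 9 = 3^2 (b=3); 3→4: 4^2 = 16; 16−1 = 15
i=1: 15 = 3·4 + 3 (b=4); 4→5: 3·5 + 3 = 18; 18−1 = 17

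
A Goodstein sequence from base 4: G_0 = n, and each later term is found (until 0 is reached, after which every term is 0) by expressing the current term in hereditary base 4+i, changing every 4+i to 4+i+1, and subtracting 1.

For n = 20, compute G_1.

29

base 4: 20 = 4^2 + 4; at 5: 5^2 + 5 = 30; next = 29
base 5: 29 = 5^2 + 4; at 6: 6^2 + 4 = 40; next = 39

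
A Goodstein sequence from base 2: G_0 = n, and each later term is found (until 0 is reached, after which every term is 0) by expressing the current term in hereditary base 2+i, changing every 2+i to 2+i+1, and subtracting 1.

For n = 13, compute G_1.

G_0 = 13. HB_2(13) = 2^(2 + 1) + 2^2 + 1. Bump = 109. G_1 = 108.
G_1 = 108. HB_3(108) = 3^(3 + 1) + 3^3. Bump = 1280. G_2 = 1279.

108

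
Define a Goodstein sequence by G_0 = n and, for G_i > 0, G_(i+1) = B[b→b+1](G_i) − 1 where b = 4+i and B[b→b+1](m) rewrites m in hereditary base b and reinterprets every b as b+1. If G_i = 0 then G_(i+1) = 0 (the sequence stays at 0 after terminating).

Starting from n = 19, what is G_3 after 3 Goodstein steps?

49

(0) 19|_4 = 4^2 + 3 ↦ 5^2 + 3|_5 = 28 ⇒ 27
(1) 27|_5 = 5^2 + 2 ↦ 6^2 + 2|_6 = 38 ⇒ 37
(2) 37|_6 = 6^2 + 1 ↦ 7^2 + 1|_7 = 50 ⇒ 49
(3) 49|_7 = 7^2 ↦ 8^2|_8 = 64 ⇒ 63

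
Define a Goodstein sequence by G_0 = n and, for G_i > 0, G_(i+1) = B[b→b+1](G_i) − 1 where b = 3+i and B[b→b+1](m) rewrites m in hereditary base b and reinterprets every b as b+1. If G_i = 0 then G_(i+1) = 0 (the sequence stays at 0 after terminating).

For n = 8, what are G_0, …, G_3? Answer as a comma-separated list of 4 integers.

(0) 8|_3 = 2·3 + 2 ↦ 2·4 + 2|_4 = 10 ⇒ 9
(1) 9|_4 = 2·4 + 1 ↦ 2·5 + 1|_5 = 11 ⇒ 10
(2) 10|_5 = 2·5 ↦ 2·6|_6 = 12 ⇒ 11

8, 9, 10, 11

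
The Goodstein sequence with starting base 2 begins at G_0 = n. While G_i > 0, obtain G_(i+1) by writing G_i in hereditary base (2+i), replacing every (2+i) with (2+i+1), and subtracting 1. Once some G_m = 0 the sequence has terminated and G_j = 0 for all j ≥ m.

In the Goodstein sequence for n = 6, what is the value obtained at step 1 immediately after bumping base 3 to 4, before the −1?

258

i=0: 6 = 2^2 + 2 (b=2); 2→3: 3^3 + 3 = 30; 30−1 = 29
i=1: 29 = 3^3 + 2 (b=3); 3→4: 4^4 + 2 = 258; 258−1 = 257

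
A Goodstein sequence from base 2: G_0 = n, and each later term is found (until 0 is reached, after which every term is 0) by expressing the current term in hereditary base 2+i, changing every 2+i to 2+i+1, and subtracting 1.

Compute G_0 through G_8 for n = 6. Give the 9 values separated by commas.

[0] 6 ≡ 2^2 + 2 (base 2). Lift 3: 30. −1: 29.
[1] 29 ≡ 3^3 + 2 (base 3). Lift 4: 258. −1: 257.
[2] 257 ≡ 4^4 + 1 (base 4). Lift 5: 3126. −1: 3125.
[3] 3125 ≡ 5^5 (base 5). Lift 6: 46656. −1: 46655.
[4] 46655 ≡ 5·6^5 + 5·6^4 + 5·6^3 + 5·6^2 + 5·6 + 5 (base 6). Lift 7: 98040. −1: 98039.
[5] 98039 ≡ 5·7^5 + 5·7^4 + 5·7^3 + 5·7^2 + 5·7 + 4 (base 7). Lift 8: 187244. −1: 187243.
[6] 187243 ≡ 5·8^5 + 5·8^4 + 5·8^3 + 5·8^2 + 5·8 + 3 (base 8). Lift 9: 332148. −1: 332147.
[7] 332147 ≡ 5·9^5 + 5·9^4 + 5·9^3 + 5·9^2 + 5·9 + 2 (base 9). Lift 10: 555552. −1: 555551.

6, 29, 257, 3125, 46655, 98039, 187243, 332147, 555551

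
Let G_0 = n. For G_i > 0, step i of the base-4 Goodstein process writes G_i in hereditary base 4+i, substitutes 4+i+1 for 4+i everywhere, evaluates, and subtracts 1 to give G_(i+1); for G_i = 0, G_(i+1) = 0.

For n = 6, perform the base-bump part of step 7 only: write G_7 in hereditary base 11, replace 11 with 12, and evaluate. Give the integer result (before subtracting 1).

[0] 6 ≡ 4 + 2 (base 4). Lift 5: 7. −1: 6.
[1] 6 ≡ 5 + 1 (base 5). Lift 6: 7. −1: 6.
[2] 6 ≡ 6 (base 6). Lift 7: 7. −1: 6.
[3] 6 ≡ 6 (base 7). Lift 8: 6. −1: 5.
[4] 5 ≡ 5 (base 8). Lift 9: 5. −1: 4.
[5] 4 ≡ 4 (base 9). Lift 10: 4. −1: 3.
[6] 3 ≡ 3 (base 10). Lift 11: 3. −1: 2.
[7] 2 ≡ 2 (base 11). Lift 12: 2. −1: 1.

2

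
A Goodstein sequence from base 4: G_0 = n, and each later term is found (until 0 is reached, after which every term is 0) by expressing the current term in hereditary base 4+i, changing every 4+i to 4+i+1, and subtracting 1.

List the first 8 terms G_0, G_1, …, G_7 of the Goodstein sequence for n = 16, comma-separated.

16, 24, 27, 30, 33, 36, 39, 41

G_0 = 16. HB_4(16) = 4^2. Bump = 25. G_1 = 24.
G_1 = 24. HB_5(24) = 4·5 + 4. Bump = 28. G_2 = 27.
G_2 = 27. HB_6(27) = 4·6 + 3. Bump = 31. G_3 = 30.
G_3 = 30. HB_7(30) = 4·7 + 2. Bump = 34. G_4 = 33.
G_4 = 33. HB_8(33) = 4·8 + 1. Bump = 37. G_5 = 36.
G_5 = 36. HB_9(36) = 4·9. Bump = 40. G_6 = 39.
G_6 = 39. HB_10(39) = 3·10 + 9. Bump = 42. G_7 = 41.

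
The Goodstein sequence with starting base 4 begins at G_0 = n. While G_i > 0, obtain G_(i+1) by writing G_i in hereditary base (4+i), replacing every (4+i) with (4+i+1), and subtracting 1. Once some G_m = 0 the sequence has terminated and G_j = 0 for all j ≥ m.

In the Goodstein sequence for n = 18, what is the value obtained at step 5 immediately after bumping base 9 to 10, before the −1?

base 4: 18 = 4^2 + 2; at 5: 5^2 + 2 = 27; next = 26
base 5: 26 = 5^2 + 1; at 6: 6^2 + 1 = 37; next = 36
base 6: 36 = 6^2; at 7: 7^2 = 49; next = 48
base 7: 48 = 6·7 + 6; at 8: 6·8 + 6 = 54; next = 53
base 8: 53 = 6·8 + 5; at 9: 6·9 + 5 = 59; next = 58

64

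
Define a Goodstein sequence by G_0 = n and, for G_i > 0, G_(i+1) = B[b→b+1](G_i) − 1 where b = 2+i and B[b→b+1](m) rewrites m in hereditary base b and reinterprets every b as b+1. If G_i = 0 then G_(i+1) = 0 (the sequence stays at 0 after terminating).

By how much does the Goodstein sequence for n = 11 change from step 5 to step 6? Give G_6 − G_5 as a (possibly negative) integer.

[0] 11 ≡ 2^(2 + 1) + 2 + 1 (base 2). Lift 3: 85. −1: 84.
[1] 84 ≡ 3^(3 + 1) + 3 (base 3). Lift 4: 1028. −1: 1027.
[2] 1027 ≡ 4^(4 + 1) + 3 (base 4). Lift 5: 15628. −1: 15627.
[3] 15627 ≡ 5^(5 + 1) + 2 (base 5). Lift 6: 279938. −1: 279937.
[4] 279937 ≡ 6^(6 + 1) + 1 (base 6). Lift 7: 5764802. −1: 5764801.
[5] 5764801 ≡ 7^(7 + 1) (base 7). Lift 8: 134217728. −1: 134217727.

128452926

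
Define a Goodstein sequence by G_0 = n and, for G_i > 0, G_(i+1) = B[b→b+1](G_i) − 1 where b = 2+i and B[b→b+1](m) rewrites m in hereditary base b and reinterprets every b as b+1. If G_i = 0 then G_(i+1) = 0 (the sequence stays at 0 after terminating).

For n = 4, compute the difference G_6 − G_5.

30

G_0=4  [base 2] 2^2  →[2↦3]→  3^3 = 27  −1 ⇒ G_1=26
G_1=26  [base 3] 2·3^2 + 2·3 + 2  →[3↦4]→  2·4^2 + 2·4 + 2 = 42  −1 ⇒ G_2=41
G_2=41  [base 4] 2·4^2 + 2·4 + 1  →[4↦5]→  2·5^2 + 2·5 + 1 = 61  −1 ⇒ G_3=60
G_3=60  [base 5] 2·5^2 + 2·5  →[5↦6]→  2·6^2 + 2·6 = 84  −1 ⇒ G_4=83
G_4=83  [base 6] 2·6^2 + 6 + 5  →[6↦7]→  2·7^2 + 7 + 5 = 110  −1 ⇒ G_5=109
G_5=109  [base 7] 2·7^2 + 7 + 4  →[7↦8]→  2·8^2 + 8 + 4 = 140  −1 ⇒ G_6=139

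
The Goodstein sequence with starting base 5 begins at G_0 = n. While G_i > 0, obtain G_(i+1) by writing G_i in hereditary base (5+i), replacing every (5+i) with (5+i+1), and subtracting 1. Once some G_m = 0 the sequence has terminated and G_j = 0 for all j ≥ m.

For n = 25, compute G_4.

step 0: 25 = 5^2; sub 6 for 5: 6^2; = 36; G_1 = 36−1 = 35
step 1: 35 = 5·6 + 5; sub 7 for 6: 5·7 + 5; = 40; G_2 = 40−1 = 39
step 2: 39 = 5·7 + 4; sub 8 for 7: 5·8 + 4; = 44; G_3 = 44−1 = 43
step 3: 43 = 5·8 + 3; sub 9 for 8: 5·9 + 3; = 48; G_4 = 48−1 = 47
step 4: 47 = 5·9 + 2; sub 10 for 9: 5·10 + 2; = 52; G_5 = 52−1 = 51

47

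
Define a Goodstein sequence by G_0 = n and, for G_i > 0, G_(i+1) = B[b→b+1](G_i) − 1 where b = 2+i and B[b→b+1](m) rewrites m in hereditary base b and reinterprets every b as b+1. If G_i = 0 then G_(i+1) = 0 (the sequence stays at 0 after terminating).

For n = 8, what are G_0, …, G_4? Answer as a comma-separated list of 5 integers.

8, 80, 553, 6310, 93395

step 0: 8 = 2^(2 + 1); sub 3 for 2: 3^(3 + 1); = 81; G_1 = 81−1 = 80
step 1: 80 = 2·3^3 + 2·3^2 + 2·3 + 2; sub 4 for 3: 2·4^4 + 2·4^2 + 2·4 + 2; = 554; G_2 = 554−1 = 553
step 2: 553 = 2·4^4 + 2·4^2 + 2·4 + 1; sub 5 for 4: 2·5^5 + 2·5^2 + 2·5 + 1; = 6311; G_3 = 6311−1 = 6310
step 3: 6310 = 2·5^5 + 2·5^2 + 2·5; sub 6 for 5: 2·6^6 + 2·6^2 + 2·6; = 93396; G_4 = 93396−1 = 93395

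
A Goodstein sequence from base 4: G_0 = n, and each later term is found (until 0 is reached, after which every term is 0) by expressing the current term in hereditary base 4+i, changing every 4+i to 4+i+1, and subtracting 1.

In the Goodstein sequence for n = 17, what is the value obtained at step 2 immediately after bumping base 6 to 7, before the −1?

40

(0) 17|_4 = 4^2 + 1 ↦ 5^2 + 1|_5 = 26 ⇒ 25
(1) 25|_5 = 5^2 ↦ 6^2|_6 = 36 ⇒ 35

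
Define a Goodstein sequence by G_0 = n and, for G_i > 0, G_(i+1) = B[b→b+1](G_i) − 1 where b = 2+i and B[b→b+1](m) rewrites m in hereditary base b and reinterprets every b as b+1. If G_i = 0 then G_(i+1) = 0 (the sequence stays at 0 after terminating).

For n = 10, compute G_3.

10 —HB2→ 2^(2 + 1) + 2 —bump→ 3^(3 + 1) + 3 = 84 —(−1)→ 83
83 —HB3→ 3^(3 + 1) + 2 —bump→ 4^(4 + 1) + 2 = 1026 —(−1)→ 1025
1025 —HB4→ 4^(4 + 1) + 1 —bump→ 5^(5 + 1) + 1 = 15626 —(−1)→ 15625

15625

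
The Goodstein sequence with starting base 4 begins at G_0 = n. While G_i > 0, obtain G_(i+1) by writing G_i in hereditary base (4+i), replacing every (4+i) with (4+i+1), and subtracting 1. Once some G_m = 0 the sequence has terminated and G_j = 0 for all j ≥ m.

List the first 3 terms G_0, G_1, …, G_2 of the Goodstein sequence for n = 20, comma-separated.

base 4: 20 = 4^2 + 4; at 5: 5^2 + 5 = 30; next = 29
base 5: 29 = 5^2 + 4; at 6: 6^2 + 4 = 40; next = 39

20, 29, 39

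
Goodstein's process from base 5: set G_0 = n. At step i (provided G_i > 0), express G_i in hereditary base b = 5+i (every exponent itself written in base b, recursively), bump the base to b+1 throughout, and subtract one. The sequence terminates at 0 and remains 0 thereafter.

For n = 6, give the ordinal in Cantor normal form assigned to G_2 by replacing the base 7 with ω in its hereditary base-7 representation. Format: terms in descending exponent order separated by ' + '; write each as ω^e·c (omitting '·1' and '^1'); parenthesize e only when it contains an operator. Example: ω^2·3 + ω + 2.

6

[0] 6 ≡ 5 + 1 (base 5). Lift 6: 7. −1: 6.
[1] 6 ≡ 6 (base 6). Lift 7: 7. −1: 6.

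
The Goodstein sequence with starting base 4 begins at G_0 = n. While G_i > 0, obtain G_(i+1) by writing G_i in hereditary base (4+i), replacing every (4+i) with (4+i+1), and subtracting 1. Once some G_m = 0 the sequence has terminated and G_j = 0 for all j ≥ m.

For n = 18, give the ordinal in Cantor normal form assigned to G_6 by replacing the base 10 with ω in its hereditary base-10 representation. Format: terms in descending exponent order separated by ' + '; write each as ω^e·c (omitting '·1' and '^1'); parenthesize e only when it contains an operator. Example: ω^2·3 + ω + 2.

G_0 = 18. HB_4(18) = 4^2 + 2. Bump = 27. G_1 = 26.
G_1 = 26. HB_5(26) = 5^2 + 1. Bump = 37. G_2 = 36.
G_2 = 36. HB_6(36) = 6^2. Bump = 49. G_3 = 48.
G_3 = 48. HB_7(48) = 6·7 + 6. Bump = 54. G_4 = 53.
G_4 = 53. HB_8(53) = 6·8 + 5. Bump = 59. G_5 = 58.
G_5 = 58. HB_9(58) = 6·9 + 4. Bump = 64. G_6 = 63.
G_6 = 63. HB_10(63) = 6·10 + 3. Bump = 69. G_7 = 68.

ω·6 + 3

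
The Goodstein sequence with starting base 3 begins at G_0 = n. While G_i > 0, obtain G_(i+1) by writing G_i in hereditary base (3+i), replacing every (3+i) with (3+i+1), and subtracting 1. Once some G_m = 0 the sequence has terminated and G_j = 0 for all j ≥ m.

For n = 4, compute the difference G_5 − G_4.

step 0: 4 = 3 + 1; sub 4 for 3: 4 + 1; = 5; G_1 = 5−1 = 4
step 1: 4 = 4; sub 5 for 4: 5; = 5; G_2 = 5−1 = 4
step 2: 4 = 4; sub 6 for 5: 4; = 4; G_3 = 4−1 = 3
step 3: 3 = 3; sub 7 for 6: 3; = 3; G_4 = 3−1 = 2
step 4: 2 = 2; sub 8 for 7: 2; = 2; G_5 = 2−1 = 1

-1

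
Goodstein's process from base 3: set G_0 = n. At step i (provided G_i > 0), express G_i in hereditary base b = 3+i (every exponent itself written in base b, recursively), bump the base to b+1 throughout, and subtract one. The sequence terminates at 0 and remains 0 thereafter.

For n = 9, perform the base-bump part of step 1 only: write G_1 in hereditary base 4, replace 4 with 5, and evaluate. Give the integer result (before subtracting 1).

18

G_0=9  [base 3] 3^2  →[3↦4]→  4^2 = 16  −1 ⇒ G_1=15
G_1=15  [base 4] 3·4 + 3  →[4↦5]→  3·5 + 3 = 18  −1 ⇒ G_2=17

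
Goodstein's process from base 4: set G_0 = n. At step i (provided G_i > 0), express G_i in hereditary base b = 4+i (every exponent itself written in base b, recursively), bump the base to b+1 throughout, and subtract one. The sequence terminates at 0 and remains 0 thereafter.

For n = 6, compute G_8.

1

i=0: 6 = 4 + 2 (b=4); 4→5: 5 + 2 = 7; 7−1 = 6
i=1: 6 = 5 + 1 (b=5); 5→6: 6 + 1 = 7; 7−1 = 6
i=2: 6 = 6 (b=6); 6→7: 7 = 7; 7−1 = 6
i=3: 6 = 6 (b=7); 7→8: 6 = 6; 6−1 = 5
i=4: 5 = 5 (b=8); 8→9: 5 = 5; 5−1 = 4
i=5: 4 = 4 (b=9); 9→10: 4 = 4; 4−1 = 3
i=6: 3 = 3 (b=10); 10→11: 3 = 3; 3−1 = 2
i=7: 2 = 2 (b=11); 11→12: 2 = 2; 2−1 = 1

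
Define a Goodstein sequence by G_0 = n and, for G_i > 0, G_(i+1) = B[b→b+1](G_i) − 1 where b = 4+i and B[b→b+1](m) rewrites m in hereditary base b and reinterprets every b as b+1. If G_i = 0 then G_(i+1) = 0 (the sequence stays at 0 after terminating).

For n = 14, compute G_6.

step 0: 14 = 3·4 + 2; sub 5 for 4: 3·5 + 2; = 17; G_1 = 17−1 = 16
step 1: 16 = 3·5 + 1; sub 6 for 5: 3·6 + 1; = 19; G_2 = 19−1 = 18
step 2: 18 = 3·6; sub 7 for 6: 3·7; = 21; G_3 = 21−1 = 20
step 3: 20 = 2·7 + 6; sub 8 for 7: 2·8 + 6; = 22; G_4 = 22−1 = 21
step 4: 21 = 2·8 + 5; sub 9 for 8: 2·9 + 5; = 23; G_5 = 23−1 = 22
step 5: 22 = 2·9 + 4; sub 10 for 9: 2·10 + 4; = 24; G_6 = 24−1 = 23
step 6: 23 = 2·10 + 3; sub 11 for 10: 2·11 + 3; = 25; G_7 = 25−1 = 24

23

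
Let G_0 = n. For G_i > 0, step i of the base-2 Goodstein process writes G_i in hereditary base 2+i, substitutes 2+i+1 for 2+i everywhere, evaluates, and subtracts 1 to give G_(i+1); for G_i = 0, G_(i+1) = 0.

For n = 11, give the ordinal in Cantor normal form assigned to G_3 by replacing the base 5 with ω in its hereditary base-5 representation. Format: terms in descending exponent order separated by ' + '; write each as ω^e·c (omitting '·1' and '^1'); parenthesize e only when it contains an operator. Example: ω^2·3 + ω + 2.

G_0 = 11. HB_2(11) = 2^(2 + 1) + 2 + 1. Bump = 85. G_1 = 84.
G_1 = 84. HB_3(84) = 3^(3 + 1) + 3. Bump = 1028. G_2 = 1027.
G_2 = 1027. HB_4(1027) = 4^(4 + 1) + 3. Bump = 15628. G_3 = 15627.
G_3 = 15627. HB_5(15627) = 5^(5 + 1) + 2. Bump = 279938. G_4 = 279937.

ω^(ω + 1) + 2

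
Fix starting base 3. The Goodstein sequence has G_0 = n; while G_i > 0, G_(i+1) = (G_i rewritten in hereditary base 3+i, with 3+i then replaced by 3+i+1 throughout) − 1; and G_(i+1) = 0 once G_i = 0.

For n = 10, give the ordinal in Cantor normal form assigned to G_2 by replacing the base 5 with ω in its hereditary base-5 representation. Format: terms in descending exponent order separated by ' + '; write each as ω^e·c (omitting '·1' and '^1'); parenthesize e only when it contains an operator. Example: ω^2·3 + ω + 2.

[0] 10 ≡ 3^2 + 1 (base 3). Lift 4: 17. −1: 16.
[1] 16 ≡ 4^2 (base 4). Lift 5: 25. −1: 24.
[2] 24 ≡ 4·5 + 4 (base 5). Lift 6: 28. −1: 27.

ω·4 + 4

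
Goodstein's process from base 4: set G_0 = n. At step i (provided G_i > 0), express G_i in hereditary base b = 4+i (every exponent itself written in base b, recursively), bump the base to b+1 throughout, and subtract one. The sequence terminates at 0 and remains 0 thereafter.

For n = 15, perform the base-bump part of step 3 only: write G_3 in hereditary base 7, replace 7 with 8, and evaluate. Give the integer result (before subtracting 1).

i=0: 15 = 3·4 + 3 (b=4); 4→5: 3·5 + 3 = 18; 18−1 = 17
i=1: 17 = 3·5 + 2 (b=5); 5→6: 3·6 + 2 = 20; 20−1 = 19
i=2: 19 = 3·6 + 1 (b=6); 6→7: 3·7 + 1 = 22; 22−1 = 21
i=3: 21 = 3·7 (b=7); 7→8: 3·8 = 24; 24−1 = 23

24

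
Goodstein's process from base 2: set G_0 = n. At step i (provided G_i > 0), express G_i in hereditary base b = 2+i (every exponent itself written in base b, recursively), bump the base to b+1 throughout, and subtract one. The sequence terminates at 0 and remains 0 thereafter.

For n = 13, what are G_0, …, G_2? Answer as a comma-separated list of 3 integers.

13, 108, 1279

base 2: 13 = 2^(2 + 1) + 2^2 + 1; at 3: 3^(3 + 1) + 3^3 + 1 = 109; next = 108
base 3: 108 = 3^(3 + 1) + 3^3; at 4: 4^(4 + 1) + 4^4 = 1280; next = 1279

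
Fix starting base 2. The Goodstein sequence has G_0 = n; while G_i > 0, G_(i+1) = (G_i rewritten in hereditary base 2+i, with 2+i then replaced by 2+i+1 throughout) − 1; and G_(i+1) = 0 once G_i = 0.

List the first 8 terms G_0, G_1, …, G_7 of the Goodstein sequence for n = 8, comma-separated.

8, 80, 553, 6310, 93395, 1647195, 33554571, 774841151

G_0=8  [base 2] 2^(2 + 1)  →[2↦3]→  3^(3 + 1) = 81  −1 ⇒ G_1=80
G_1=80  [base 3] 2·3^3 + 2·3^2 + 2·3 + 2  →[3↦4]→  2·4^4 + 2·4^2 + 2·4 + 2 = 554  −1 ⇒ G_2=553
G_2=553  [base 4] 2·4^4 + 2·4^2 + 2·4 + 1  →[4↦5]→  2·5^5 + 2·5^2 + 2·5 + 1 = 6311  −1 ⇒ G_3=6310
G_3=6310  [base 5] 2·5^5 + 2·5^2 + 2·5  →[5↦6]→  2·6^6 + 2·6^2 + 2·6 = 93396  −1 ⇒ G_4=93395
G_4=93395  [base 6] 2·6^6 + 2·6^2 + 6 + 5  →[6↦7]→  2·7^7 + 2·7^2 + 7 + 5 = 1647196  −1 ⇒ G_5=1647195
G_5=1647195  [base 7] 2·7^7 + 2·7^2 + 7 + 4  →[7↦8]→  2·8^8 + 2·8^2 + 8 + 4 = 33554572  −1 ⇒ G_6=33554571
G_6=33554571  [base 8] 2·8^8 + 2·8^2 + 8 + 3  →[8↦9]→  2·9^9 + 2·9^2 + 9 + 3 = 774841152  −1 ⇒ G_7=774841151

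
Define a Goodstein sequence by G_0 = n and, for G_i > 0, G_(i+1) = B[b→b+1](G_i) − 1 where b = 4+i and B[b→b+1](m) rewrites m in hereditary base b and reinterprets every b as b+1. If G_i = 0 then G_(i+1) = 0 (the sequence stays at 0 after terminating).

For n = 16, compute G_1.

base 4: 16 = 4^2; at 5: 5^2 = 25; next = 24
base 5: 24 = 4·5 + 4; at 6: 4·6 + 4 = 28; next = 27

24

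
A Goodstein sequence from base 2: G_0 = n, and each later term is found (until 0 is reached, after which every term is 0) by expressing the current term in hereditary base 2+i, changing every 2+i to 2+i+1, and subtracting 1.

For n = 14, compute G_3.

18750

i=0: 14 = 2^(2 + 1) + 2^2 + 2 (b=2); 2→3: 3^(3 + 1) + 3^3 + 3 = 111; 111−1 = 110
i=1: 110 = 3^(3 + 1) + 3^3 + 2 (b=3); 3→4: 4^(4 + 1) + 4^4 + 2 = 1282; 1282−1 = 1281
i=2: 1281 = 4^(4 + 1) + 4^4 + 1 (b=4); 4→5: 5^(5 + 1) + 5^5 + 1 = 18751; 18751−1 = 18750
i=3: 18750 = 5^(5 + 1) + 5^5 (b=5); 5→6: 6^(6 + 1) + 6^6 = 326592; 326592−1 = 326591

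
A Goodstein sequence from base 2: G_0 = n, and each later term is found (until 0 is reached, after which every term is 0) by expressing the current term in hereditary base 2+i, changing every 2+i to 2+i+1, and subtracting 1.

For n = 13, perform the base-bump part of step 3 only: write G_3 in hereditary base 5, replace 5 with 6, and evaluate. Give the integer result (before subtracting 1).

280712

i=0: 13 = 2^(2 + 1) + 2^2 + 1 (b=2); 2→3: 3^(3 + 1) + 3^3 + 1 = 109; 109−1 = 108
i=1: 108 = 3^(3 + 1) + 3^3 (b=3); 3→4: 4^(4 + 1) + 4^4 = 1280; 1280−1 = 1279
i=2: 1279 = 4^(4 + 1) + 3·4^3 + 3·4^2 + 3·4 + 3 (b=4); 4→5: 5^(5 + 1) + 3·5^3 + 3·5^2 + 3·5 + 3 = 16093; 16093−1 = 16092
i=3: 16092 = 5^(5 + 1) + 3·5^3 + 3·5^2 + 3·5 + 2 (b=5); 5→6: 6^(6 + 1) + 3·6^3 + 3·6^2 + 3·6 + 2 = 280712; 280712−1 = 280711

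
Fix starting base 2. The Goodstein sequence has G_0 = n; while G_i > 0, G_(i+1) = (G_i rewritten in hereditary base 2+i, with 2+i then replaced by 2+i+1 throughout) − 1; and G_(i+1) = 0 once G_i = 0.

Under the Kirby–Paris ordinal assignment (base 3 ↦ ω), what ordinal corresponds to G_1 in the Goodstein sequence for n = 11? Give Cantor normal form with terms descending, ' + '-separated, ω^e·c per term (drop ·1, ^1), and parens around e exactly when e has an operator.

ω^(ω + 1) + ω

[0] 11 ≡ 2^(2 + 1) + 2 + 1 (base 2). Lift 3: 85. −1: 84.
[1] 84 ≡ 3^(3 + 1) + 3 (base 3). Lift 4: 1028. −1: 1027.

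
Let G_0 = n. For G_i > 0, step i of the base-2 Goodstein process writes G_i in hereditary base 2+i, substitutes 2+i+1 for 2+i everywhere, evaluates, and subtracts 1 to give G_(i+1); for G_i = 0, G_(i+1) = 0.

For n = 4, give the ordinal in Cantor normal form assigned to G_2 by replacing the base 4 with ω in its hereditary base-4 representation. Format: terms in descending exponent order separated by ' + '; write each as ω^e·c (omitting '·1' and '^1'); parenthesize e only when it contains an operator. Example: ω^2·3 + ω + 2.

ω^2·2 + ω·2 + 1

G_0=4  [base 2] 2^2  →[2↦3]→  3^3 = 27  −1 ⇒ G_1=26
G_1=26  [base 3] 2·3^2 + 2·3 + 2  →[3↦4]→  2·4^2 + 2·4 + 2 = 42  −1 ⇒ G_2=41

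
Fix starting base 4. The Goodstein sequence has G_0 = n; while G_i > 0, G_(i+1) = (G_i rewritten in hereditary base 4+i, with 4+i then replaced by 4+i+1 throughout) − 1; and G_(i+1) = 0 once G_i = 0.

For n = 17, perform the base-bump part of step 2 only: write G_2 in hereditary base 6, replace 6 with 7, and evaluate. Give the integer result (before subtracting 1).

40

G_0 = 17. HB_4(17) = 4^2 + 1. Bump = 26. G_1 = 25.
G_1 = 25. HB_5(25) = 5^2. Bump = 36. G_2 = 35.
G_2 = 35. HB_6(35) = 5·6 + 5. Bump = 40. G_3 = 39.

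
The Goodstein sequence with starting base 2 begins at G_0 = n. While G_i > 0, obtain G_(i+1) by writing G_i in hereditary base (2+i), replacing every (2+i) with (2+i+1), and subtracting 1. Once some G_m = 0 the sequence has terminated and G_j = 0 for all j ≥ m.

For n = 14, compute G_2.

1281

(0) 14|_2 = 2^(2 + 1) + 2^2 + 2 ↦ 3^(3 + 1) + 3^3 + 3|_3 = 111 ⇒ 110
(1) 110|_3 = 3^(3 + 1) + 3^3 + 2 ↦ 4^(4 + 1) + 4^4 + 2|_4 = 1282 ⇒ 1281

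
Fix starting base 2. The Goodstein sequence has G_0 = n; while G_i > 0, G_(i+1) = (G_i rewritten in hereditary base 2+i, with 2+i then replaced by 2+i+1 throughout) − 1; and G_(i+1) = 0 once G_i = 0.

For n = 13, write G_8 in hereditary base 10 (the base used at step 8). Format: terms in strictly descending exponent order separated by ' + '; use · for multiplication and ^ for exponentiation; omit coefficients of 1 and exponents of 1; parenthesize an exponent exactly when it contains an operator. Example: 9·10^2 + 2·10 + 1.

10^(10 + 1) + 3·10^3 + 3·10^2 + 2·10 + 5

G_0=13  [base 2] 2^(2 + 1) + 2^2 + 1  →[2↦3]→  3^(3 + 1) + 3^3 + 1 = 109  −1 ⇒ G_1=108
G_1=108  [base 3] 3^(3 + 1) + 3^3  →[3↦4]→  4^(4 + 1) + 4^4 = 1280  −1 ⇒ G_2=1279
G_2=1279  [base 4] 4^(4 + 1) + 3·4^3 + 3·4^2 + 3·4 + 3  →[4↦5]→  5^(5 + 1) + 3·5^3 + 3·5^2 + 3·5 + 3 = 16093  −1 ⇒ G_3=16092
G_3=16092  [base 5] 5^(5 + 1) + 3·5^3 + 3·5^2 + 3·5 + 2  →[5↦6]→  6^(6 + 1) + 3·6^3 + 3·6^2 + 3·6 + 2 = 280712  −1 ⇒ G_4=280711
G_4=280711  [base 6] 6^(6 + 1) + 3·6^3 + 3·6^2 + 3·6 + 1  →[6↦7]→  7^(7 + 1) + 3·7^3 + 3·7^2 + 3·7 + 1 = 5765999  −1 ⇒ G_5=5765998
G_5=5765998  [base 7] 7^(7 + 1) + 3·7^3 + 3·7^2 + 3·7  →[7↦8]→  8^(8 + 1) + 3·8^3 + 3·8^2 + 3·8 = 134219480  −1 ⇒ G_6=134219479
G_6=134219479  [base 8] 8^(8 + 1) + 3·8^3 + 3·8^2 + 2·8 + 7  →[8↦9]→  9^(9 + 1) + 3·9^3 + 3·9^2 + 2·9 + 7 = 3486786856  −1 ⇒ G_7=3486786855
G_7=3486786855  [base 9] 9^(9 + 1) + 3·9^3 + 3·9^2 + 2·9 + 6  →[9↦10]→  10^(10 + 1) + 3·10^3 + 3·10^2 + 2·10 + 6 = 100000003326  −1 ⇒ G_8=100000003325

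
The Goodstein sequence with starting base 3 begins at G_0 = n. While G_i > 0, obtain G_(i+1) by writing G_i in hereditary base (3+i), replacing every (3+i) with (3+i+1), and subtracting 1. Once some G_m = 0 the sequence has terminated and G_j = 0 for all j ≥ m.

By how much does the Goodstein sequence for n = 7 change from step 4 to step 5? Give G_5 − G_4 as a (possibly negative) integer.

0

(0) 7|_3 = 2·3 + 1 ↦ 2·4 + 1|_4 = 9 ⇒ 8
(1) 8|_4 = 2·4 ↦ 2·5|_5 = 10 ⇒ 9
(2) 9|_5 = 5 + 4 ↦ 6 + 4|_6 = 10 ⇒ 9
(3) 9|_6 = 6 + 3 ↦ 7 + 3|_7 = 10 ⇒ 9
(4) 9|_7 = 7 + 2 ↦ 8 + 2|_8 = 10 ⇒ 9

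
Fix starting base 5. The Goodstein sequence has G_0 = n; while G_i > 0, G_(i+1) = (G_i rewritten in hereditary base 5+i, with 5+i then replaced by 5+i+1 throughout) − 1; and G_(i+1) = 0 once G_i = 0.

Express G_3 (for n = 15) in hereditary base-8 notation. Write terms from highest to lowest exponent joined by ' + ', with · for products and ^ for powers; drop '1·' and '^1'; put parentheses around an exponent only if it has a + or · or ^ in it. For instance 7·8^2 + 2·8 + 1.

i=0: 15 = 3·5 (b=5); 5→6: 3·6 = 18; 18−1 = 17
i=1: 17 = 2·6 + 5 (b=6); 6→7: 2·7 + 5 = 19; 19−1 = 18
i=2: 18 = 2·7 + 4 (b=7); 7→8: 2·8 + 4 = 20; 20−1 = 19

2·8 + 3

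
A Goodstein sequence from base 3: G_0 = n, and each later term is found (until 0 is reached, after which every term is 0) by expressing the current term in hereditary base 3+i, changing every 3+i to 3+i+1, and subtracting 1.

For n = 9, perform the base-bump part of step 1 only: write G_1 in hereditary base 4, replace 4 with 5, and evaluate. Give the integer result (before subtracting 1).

18

base 3: 9 = 3^2; at 4: 4^2 = 16; next = 15
base 4: 15 = 3·4 + 3; at 5: 3·5 + 3 = 18; next = 17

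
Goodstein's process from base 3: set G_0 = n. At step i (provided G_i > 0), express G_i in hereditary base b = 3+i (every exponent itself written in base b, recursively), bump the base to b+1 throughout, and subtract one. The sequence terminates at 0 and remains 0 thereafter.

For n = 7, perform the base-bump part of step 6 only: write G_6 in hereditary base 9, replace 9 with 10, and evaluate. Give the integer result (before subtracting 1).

10

i=0: 7 = 2·3 + 1 (b=3); 3→4: 2·4 + 1 = 9; 9−1 = 8
i=1: 8 = 2·4 (b=4); 4→5: 2·5 = 10; 10−1 = 9
i=2: 9 = 5 + 4 (b=5); 5→6: 6 + 4 = 10; 10−1 = 9
i=3: 9 = 6 + 3 (b=6); 6→7: 7 + 3 = 10; 10−1 = 9
i=4: 9 = 7 + 2 (b=7); 7→8: 8 + 2 = 10; 10−1 = 9
i=5: 9 = 8 + 1 (b=8); 8→9: 9 + 1 = 10; 10−1 = 9
i=6: 9 = 9 (b=9); 9→10: 10 = 10; 10−1 = 9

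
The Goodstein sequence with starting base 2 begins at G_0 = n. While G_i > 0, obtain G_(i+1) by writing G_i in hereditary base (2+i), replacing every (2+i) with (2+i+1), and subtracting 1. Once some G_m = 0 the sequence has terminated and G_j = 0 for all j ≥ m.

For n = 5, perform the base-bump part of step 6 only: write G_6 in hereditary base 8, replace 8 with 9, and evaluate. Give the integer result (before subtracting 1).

i=0: 5 = 2^2 + 1 (b=2); 2→3: 3^3 + 1 = 28; 28−1 = 27
i=1: 27 = 3^3 (b=3); 3→4: 4^4 = 256; 256−1 = 255
i=2: 255 = 3·4^3 + 3·4^2 + 3·4 + 3 (b=4); 4→5: 3·5^3 + 3·5^2 + 3·5 + 3 = 468; 468−1 = 467
i=3: 467 = 3·5^3 + 3·5^2 + 3·5 + 2 (b=5); 5→6: 3·6^3 + 3·6^2 + 3·6 + 2 = 776; 776−1 = 775
i=4: 775 = 3·6^3 + 3·6^2 + 3·6 + 1 (b=6); 6→7: 3·7^3 + 3·7^2 + 3·7 + 1 = 1198; 1198−1 = 1197
i=5: 1197 = 3·7^3 + 3·7^2 + 3·7 (b=7); 7→8: 3·8^3 + 3·8^2 + 3·8 = 1752; 1752−1 = 1751
i=6: 1751 = 3·8^3 + 3·8^2 + 2·8 + 7 (b=8); 8→9: 3·9^3 + 3·9^2 + 2·9 + 7 = 2455; 2455−1 = 2454

2455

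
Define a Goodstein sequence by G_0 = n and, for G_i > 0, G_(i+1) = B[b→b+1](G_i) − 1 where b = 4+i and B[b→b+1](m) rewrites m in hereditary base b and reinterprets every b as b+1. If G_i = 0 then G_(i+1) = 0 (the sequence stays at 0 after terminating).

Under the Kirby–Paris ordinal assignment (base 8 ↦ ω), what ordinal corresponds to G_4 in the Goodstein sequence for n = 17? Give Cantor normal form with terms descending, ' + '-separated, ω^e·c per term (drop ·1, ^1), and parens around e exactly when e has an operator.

i=0: 17 = 4^2 + 1 (b=4); 4→5: 5^2 + 1 = 26; 26−1 = 25
i=1: 25 = 5^2 (b=5); 5→6: 6^2 = 36; 36−1 = 35
i=2: 35 = 5·6 + 5 (b=6); 6→7: 5·7 + 5 = 40; 40−1 = 39
i=3: 39 = 5·7 + 4 (b=7); 7→8: 5·8 + 4 = 44; 44−1 = 43
i=4: 43 = 5·8 + 3 (b=8); 8→9: 5·9 + 3 = 48; 48−1 = 47

ω·5 + 3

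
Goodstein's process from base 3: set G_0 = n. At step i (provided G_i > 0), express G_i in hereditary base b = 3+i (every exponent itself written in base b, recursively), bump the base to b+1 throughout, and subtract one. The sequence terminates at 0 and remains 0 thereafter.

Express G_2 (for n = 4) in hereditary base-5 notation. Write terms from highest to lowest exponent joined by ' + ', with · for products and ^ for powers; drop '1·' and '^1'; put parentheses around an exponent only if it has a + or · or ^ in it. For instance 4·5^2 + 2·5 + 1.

G_0 = 4. HB_3(4) = 3 + 1. Bump = 5. G_1 = 4.
G_1 = 4. HB_4(4) = 4. Bump = 5. G_2 = 4.

4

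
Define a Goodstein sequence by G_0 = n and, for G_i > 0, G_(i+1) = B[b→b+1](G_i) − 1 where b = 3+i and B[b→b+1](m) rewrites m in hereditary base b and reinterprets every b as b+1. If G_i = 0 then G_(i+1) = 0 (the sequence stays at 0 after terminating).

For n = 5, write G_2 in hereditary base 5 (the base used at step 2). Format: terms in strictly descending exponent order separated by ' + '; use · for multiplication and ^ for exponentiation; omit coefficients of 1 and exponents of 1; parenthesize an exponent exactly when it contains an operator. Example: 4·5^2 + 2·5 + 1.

5

[0] 5 ≡ 3 + 2 (base 3). Lift 4: 6. −1: 5.
[1] 5 ≡ 4 + 1 (base 4). Lift 5: 6. −1: 5.
[2] 5 ≡ 5 (base 5). Lift 6: 6. −1: 5.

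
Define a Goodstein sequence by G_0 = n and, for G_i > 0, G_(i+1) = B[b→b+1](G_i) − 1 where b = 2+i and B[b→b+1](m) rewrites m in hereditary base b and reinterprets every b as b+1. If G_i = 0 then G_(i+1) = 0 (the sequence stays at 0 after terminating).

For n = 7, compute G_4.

G_0 = 7. HB_2(7) = 2^2 + 2 + 1. Bump = 31. G_1 = 30.
G_1 = 30. HB_3(30) = 3^3 + 3. Bump = 260. G_2 = 259.
G_2 = 259. HB_4(259) = 4^4 + 3. Bump = 3128. G_3 = 3127.
G_3 = 3127. HB_5(3127) = 5^5 + 2. Bump = 46658. G_4 = 46657.
G_4 = 46657. HB_6(46657) = 6^6 + 1. Bump = 823544. G_5 = 823543.

46657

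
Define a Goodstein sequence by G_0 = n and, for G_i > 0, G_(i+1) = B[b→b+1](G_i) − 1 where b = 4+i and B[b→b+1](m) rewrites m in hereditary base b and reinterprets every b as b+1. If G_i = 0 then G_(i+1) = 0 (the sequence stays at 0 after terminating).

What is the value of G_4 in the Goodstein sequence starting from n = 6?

6 —HB4→ 4 + 2 —bump→ 5 + 2 = 7 —(−1)→ 6
6 —HB5→ 5 + 1 —bump→ 6 + 1 = 7 —(−1)→ 6
6 —HB6→ 6 —bump→ 7 = 7 —(−1)→ 6
6 —HB7→ 6 —bump→ 6 = 6 —(−1)→ 5

5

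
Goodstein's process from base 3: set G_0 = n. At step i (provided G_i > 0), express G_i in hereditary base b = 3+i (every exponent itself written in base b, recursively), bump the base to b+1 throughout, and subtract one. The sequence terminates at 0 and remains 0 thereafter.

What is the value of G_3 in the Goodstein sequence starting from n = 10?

i=0: 10 = 3^2 + 1 (b=3); 3→4: 4^2 + 1 = 17; 17−1 = 16
i=1: 16 = 4^2 (b=4); 4→5: 5^2 = 25; 25−1 = 24
i=2: 24 = 4·5 + 4 (b=5); 5→6: 4·6 + 4 = 28; 28−1 = 27

27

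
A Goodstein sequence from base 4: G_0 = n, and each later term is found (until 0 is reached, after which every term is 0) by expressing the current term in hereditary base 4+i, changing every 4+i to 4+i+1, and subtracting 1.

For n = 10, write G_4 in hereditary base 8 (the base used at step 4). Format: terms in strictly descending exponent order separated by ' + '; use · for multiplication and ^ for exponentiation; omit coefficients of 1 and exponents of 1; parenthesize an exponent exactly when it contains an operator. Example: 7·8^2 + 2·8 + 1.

G_0=10  [base 4] 2·4 + 2  →[4↦5]→  2·5 + 2 = 12  −1 ⇒ G_1=11
G_1=11  [base 5] 2·5 + 1  →[5↦6]→  2·6 + 1 = 13  −1 ⇒ G_2=12
G_2=12  [base 6] 2·6  →[6↦7]→  2·7 = 14  −1 ⇒ G_3=13
G_3=13  [base 7] 7 + 6  →[7↦8]→  8 + 6 = 14  −1 ⇒ G_4=13
G_4=13  [base 8] 8 + 5  →[8↦9]→  9 + 5 = 14  −1 ⇒ G_5=13

8 + 5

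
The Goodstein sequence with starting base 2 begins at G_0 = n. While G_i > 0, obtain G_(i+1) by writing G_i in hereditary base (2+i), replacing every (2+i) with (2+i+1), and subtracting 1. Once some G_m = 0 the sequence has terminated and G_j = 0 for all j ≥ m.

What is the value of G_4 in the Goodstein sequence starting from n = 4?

83

G_0 = 4. HB_2(4) = 2^2. Bump = 27. G_1 = 26.
G_1 = 26. HB_3(26) = 2·3^2 + 2·3 + 2. Bump = 42. G_2 = 41.
G_2 = 41. HB_4(41) = 2·4^2 + 2·4 + 1. Bump = 61. G_3 = 60.
G_3 = 60. HB_5(60) = 2·5^2 + 2·5. Bump = 84. G_4 = 83.
G_4 = 83. HB_6(83) = 2·6^2 + 6 + 5. Bump = 110. G_5 = 109.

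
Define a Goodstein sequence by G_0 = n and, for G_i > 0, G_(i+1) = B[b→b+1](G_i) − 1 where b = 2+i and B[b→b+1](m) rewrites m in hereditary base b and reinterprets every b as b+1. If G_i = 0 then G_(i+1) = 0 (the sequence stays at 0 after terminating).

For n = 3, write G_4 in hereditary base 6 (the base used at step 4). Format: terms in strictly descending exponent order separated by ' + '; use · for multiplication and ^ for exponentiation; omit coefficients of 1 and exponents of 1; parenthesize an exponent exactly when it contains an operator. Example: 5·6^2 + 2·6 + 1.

1

G_0=3  [base 2] 2 + 1  →[2↦3]→  3 + 1 = 4  −1 ⇒ G_1=3
G_1=3  [base 3] 3  →[3↦4]→  4 = 4  −1 ⇒ G_2=3
G_2=3  [base 4] 3  →[4↦5]→  3 = 3  −1 ⇒ G_3=2
G_3=2  [base 5] 2  →[5↦6]→  2 = 2  −1 ⇒ G_4=1
G_4=1  [base 6] 1  →[6↦7]→  1 = 1  −1 ⇒ G_5=0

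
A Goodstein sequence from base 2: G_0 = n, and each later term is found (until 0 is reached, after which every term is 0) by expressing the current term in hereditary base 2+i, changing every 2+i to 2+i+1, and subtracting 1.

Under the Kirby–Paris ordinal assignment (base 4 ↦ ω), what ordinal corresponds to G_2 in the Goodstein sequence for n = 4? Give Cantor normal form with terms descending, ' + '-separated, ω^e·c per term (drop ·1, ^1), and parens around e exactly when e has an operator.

ω^2·2 + ω·2 + 1

(0) 4|_2 = 2^2 ↦ 3^3|_3 = 27 ⇒ 26
(1) 26|_3 = 2·3^2 + 2·3 + 2 ↦ 2·4^2 + 2·4 + 2|_4 = 42 ⇒ 41
(2) 41|_4 = 2·4^2 + 2·4 + 1 ↦ 2·5^2 + 2·5 + 1|_5 = 61 ⇒ 60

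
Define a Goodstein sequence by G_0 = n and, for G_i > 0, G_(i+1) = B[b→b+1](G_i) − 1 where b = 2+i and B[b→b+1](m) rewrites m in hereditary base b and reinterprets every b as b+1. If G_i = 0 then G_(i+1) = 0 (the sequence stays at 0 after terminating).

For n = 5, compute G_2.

255

G_0=5  [base 2] 2^2 + 1  →[2↦3]→  3^3 + 1 = 28  −1 ⇒ G_1=27
G_1=27  [base 3] 3^3  →[3↦4]→  4^4 = 256  −1 ⇒ G_2=255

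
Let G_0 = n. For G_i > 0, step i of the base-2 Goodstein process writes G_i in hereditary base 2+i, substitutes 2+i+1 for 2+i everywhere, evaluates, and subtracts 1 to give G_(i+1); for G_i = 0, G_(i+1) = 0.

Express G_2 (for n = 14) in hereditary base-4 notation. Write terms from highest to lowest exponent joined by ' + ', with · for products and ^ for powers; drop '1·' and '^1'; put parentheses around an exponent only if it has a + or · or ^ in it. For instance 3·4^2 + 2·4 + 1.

(0) 14|_2 = 2^(2 + 1) + 2^2 + 2 ↦ 3^(3 + 1) + 3^3 + 3|_3 = 111 ⇒ 110
(1) 110|_3 = 3^(3 + 1) + 3^3 + 2 ↦ 4^(4 + 1) + 4^4 + 2|_4 = 1282 ⇒ 1281
(2) 1281|_4 = 4^(4 + 1) + 4^4 + 1 ↦ 5^(5 + 1) + 5^5 + 1|_5 = 18751 ⇒ 18750

4^(4 + 1) + 4^4 + 1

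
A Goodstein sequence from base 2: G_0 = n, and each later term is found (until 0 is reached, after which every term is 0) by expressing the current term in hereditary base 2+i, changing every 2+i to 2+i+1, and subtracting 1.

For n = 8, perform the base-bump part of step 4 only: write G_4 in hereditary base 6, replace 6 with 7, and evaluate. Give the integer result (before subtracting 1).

1647196

i=0: 8 = 2^(2 + 1) (b=2); 2→3: 3^(3 + 1) = 81; 81−1 = 80
i=1: 80 = 2·3^3 + 2·3^2 + 2·3 + 2 (b=3); 3→4: 2·4^4 + 2·4^2 + 2·4 + 2 = 554; 554−1 = 553
i=2: 553 = 2·4^4 + 2·4^2 + 2·4 + 1 (b=4); 4→5: 2·5^5 + 2·5^2 + 2·5 + 1 = 6311; 6311−1 = 6310
i=3: 6310 = 2·5^5 + 2·5^2 + 2·5 (b=5); 5→6: 2·6^6 + 2·6^2 + 2·6 = 93396; 93396−1 = 93395
i=4: 93395 = 2·6^6 + 2·6^2 + 6 + 5 (b=6); 6→7: 2·7^7 + 2·7^2 + 7 + 5 = 1647196; 1647196−1 = 1647195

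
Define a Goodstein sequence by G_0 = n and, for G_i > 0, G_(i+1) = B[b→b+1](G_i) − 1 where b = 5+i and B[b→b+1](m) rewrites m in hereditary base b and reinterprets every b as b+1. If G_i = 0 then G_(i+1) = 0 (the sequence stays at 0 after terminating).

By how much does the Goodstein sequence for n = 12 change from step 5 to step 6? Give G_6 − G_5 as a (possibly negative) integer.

0

G_0 = 12. HB_5(12) = 2·5 + 2. Bump = 14. G_1 = 13.
G_1 = 13. HB_6(13) = 2·6 + 1. Bump = 15. G_2 = 14.
G_2 = 14. HB_7(14) = 2·7. Bump = 16. G_3 = 15.
G_3 = 15. HB_8(15) = 8 + 7. Bump = 16. G_4 = 15.
G_4 = 15. HB_9(15) = 9 + 6. Bump = 16. G_5 = 15.
G_5 = 15. HB_10(15) = 10 + 5. Bump = 16. G_6 = 15.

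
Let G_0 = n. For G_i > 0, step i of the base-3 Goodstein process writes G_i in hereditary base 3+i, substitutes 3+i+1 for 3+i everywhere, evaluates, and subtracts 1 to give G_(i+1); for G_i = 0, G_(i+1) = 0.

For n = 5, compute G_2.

5

i=0: 5 = 3 + 2 (b=3); 3→4: 4 + 2 = 6; 6−1 = 5
i=1: 5 = 4 + 1 (b=4); 4→5: 5 + 1 = 6; 6−1 = 5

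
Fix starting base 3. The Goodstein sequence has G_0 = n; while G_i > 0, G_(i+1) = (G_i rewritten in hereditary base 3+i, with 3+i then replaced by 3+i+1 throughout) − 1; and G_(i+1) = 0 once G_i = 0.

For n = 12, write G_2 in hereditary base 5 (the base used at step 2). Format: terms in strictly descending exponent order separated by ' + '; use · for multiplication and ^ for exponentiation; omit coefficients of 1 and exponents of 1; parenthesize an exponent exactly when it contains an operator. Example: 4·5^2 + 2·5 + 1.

5^2 + 2

base 3: 12 = 3^2 + 3; at 4: 4^2 + 4 = 20; next = 19
base 4: 19 = 4^2 + 3; at 5: 5^2 + 3 = 28; next = 27
base 5: 27 = 5^2 + 2; at 6: 6^2 + 2 = 38; next = 37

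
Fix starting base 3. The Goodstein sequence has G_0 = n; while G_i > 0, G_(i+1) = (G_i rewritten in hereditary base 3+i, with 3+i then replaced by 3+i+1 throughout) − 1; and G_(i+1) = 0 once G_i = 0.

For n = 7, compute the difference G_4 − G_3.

step 0: 7 = 2·3 + 1; sub 4 for 3: 2·4 + 1; = 9; G_1 = 9−1 = 8
step 1: 8 = 2·4; sub 5 for 4: 2·5; = 10; G_2 = 10−1 = 9
step 2: 9 = 5 + 4; sub 6 for 5: 6 + 4; = 10; G_3 = 10−1 = 9
step 3: 9 = 6 + 3; sub 7 for 6: 7 + 3; = 10; G_4 = 10−1 = 9

0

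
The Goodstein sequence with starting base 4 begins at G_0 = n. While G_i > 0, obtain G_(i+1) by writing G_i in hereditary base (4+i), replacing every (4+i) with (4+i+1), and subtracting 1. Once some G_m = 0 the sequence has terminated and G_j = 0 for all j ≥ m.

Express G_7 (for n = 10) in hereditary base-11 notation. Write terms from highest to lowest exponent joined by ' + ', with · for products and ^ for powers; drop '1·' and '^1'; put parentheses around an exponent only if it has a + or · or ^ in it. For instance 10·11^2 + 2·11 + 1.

11 + 2

G_0 = 10. HB_4(10) = 2·4 + 2. Bump = 12. G_1 = 11.
G_1 = 11. HB_5(11) = 2·5 + 1. Bump = 13. G_2 = 12.
G_2 = 12. HB_6(12) = 2·6. Bump = 14. G_3 = 13.
G_3 = 13. HB_7(13) = 7 + 6. Bump = 14. G_4 = 13.
G_4 = 13. HB_8(13) = 8 + 5. Bump = 14. G_5 = 13.
G_5 = 13. HB_9(13) = 9 + 4. Bump = 14. G_6 = 13.
G_6 = 13. HB_10(13) = 10 + 3. Bump = 14. G_7 = 13.
G_7 = 13. HB_11(13) = 11 + 2. Bump = 14. G_8 = 13.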